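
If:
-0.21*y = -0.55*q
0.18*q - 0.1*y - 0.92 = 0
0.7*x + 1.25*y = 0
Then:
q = -11.23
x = 52.53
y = -29.42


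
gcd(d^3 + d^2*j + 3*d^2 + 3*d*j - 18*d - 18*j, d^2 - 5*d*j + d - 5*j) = 1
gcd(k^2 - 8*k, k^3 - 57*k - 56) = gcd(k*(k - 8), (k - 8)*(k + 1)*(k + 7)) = k - 8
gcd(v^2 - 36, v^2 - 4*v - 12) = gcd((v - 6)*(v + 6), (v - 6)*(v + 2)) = v - 6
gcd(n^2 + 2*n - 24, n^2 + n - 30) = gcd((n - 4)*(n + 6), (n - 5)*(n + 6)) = n + 6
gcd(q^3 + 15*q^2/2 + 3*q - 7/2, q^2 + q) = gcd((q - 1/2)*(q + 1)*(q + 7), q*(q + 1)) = q + 1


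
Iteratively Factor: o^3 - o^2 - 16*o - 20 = (o - 5)*(o^2 + 4*o + 4) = (o - 5)*(o + 2)*(o + 2)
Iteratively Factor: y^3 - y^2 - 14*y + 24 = (y - 3)*(y^2 + 2*y - 8) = (y - 3)*(y + 4)*(y - 2)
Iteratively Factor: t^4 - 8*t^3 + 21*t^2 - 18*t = (t - 3)*(t^3 - 5*t^2 + 6*t) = (t - 3)^2*(t^2 - 2*t) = (t - 3)^2*(t - 2)*(t)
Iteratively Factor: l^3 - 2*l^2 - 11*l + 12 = (l + 3)*(l^2 - 5*l + 4) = (l - 4)*(l + 3)*(l - 1)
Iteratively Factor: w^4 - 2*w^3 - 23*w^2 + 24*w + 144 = (w + 3)*(w^3 - 5*w^2 - 8*w + 48) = (w + 3)^2*(w^2 - 8*w + 16) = (w - 4)*(w + 3)^2*(w - 4)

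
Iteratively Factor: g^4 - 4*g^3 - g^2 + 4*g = (g + 1)*(g^3 - 5*g^2 + 4*g) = (g - 4)*(g + 1)*(g^2 - g) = (g - 4)*(g - 1)*(g + 1)*(g)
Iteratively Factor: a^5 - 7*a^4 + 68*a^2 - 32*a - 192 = (a + 2)*(a^4 - 9*a^3 + 18*a^2 + 32*a - 96) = (a - 4)*(a + 2)*(a^3 - 5*a^2 - 2*a + 24) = (a - 4)*(a + 2)^2*(a^2 - 7*a + 12) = (a - 4)^2*(a + 2)^2*(a - 3)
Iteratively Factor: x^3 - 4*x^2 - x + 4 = (x - 4)*(x^2 - 1) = (x - 4)*(x - 1)*(x + 1)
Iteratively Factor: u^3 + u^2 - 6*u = (u - 2)*(u^2 + 3*u) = (u - 2)*(u + 3)*(u)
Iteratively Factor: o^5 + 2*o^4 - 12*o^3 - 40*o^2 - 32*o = (o - 4)*(o^4 + 6*o^3 + 12*o^2 + 8*o) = (o - 4)*(o + 2)*(o^3 + 4*o^2 + 4*o) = (o - 4)*(o + 2)^2*(o^2 + 2*o) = o*(o - 4)*(o + 2)^2*(o + 2)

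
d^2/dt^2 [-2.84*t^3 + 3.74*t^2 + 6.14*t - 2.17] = 7.48 - 17.04*t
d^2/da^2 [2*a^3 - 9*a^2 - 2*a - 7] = 12*a - 18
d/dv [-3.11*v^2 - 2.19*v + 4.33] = -6.22*v - 2.19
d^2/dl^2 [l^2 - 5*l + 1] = 2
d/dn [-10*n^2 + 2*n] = 2 - 20*n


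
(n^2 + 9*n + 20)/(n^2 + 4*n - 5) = (n + 4)/(n - 1)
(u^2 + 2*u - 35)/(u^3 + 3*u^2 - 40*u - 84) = (u - 5)/(u^2 - 4*u - 12)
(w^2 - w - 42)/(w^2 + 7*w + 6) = (w - 7)/(w + 1)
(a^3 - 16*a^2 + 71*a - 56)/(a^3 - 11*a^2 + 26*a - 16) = (a - 7)/(a - 2)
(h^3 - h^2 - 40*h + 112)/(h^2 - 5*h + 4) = (h^2 + 3*h - 28)/(h - 1)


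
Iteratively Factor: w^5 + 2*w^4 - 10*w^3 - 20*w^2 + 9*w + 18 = (w - 3)*(w^4 + 5*w^3 + 5*w^2 - 5*w - 6) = (w - 3)*(w + 2)*(w^3 + 3*w^2 - w - 3) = (w - 3)*(w + 1)*(w + 2)*(w^2 + 2*w - 3) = (w - 3)*(w - 1)*(w + 1)*(w + 2)*(w + 3)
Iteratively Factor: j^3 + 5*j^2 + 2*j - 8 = (j + 4)*(j^2 + j - 2) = (j + 2)*(j + 4)*(j - 1)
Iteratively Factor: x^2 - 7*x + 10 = (x - 2)*(x - 5)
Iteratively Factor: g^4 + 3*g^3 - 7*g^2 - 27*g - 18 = (g - 3)*(g^3 + 6*g^2 + 11*g + 6) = (g - 3)*(g + 2)*(g^2 + 4*g + 3) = (g - 3)*(g + 1)*(g + 2)*(g + 3)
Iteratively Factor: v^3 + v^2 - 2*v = (v)*(v^2 + v - 2) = v*(v - 1)*(v + 2)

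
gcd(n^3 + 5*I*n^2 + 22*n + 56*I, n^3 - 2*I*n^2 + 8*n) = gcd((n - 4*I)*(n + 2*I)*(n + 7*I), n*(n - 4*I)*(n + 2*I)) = n^2 - 2*I*n + 8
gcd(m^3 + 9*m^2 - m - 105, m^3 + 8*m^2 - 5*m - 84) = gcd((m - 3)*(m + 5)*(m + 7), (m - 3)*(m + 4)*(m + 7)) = m^2 + 4*m - 21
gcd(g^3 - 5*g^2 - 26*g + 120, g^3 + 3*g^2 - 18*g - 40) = g^2 + g - 20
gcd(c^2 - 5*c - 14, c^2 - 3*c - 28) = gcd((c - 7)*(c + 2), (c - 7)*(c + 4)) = c - 7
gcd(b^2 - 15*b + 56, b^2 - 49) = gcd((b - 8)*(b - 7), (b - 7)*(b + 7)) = b - 7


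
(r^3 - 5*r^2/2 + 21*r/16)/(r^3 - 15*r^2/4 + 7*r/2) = (r - 3/4)/(r - 2)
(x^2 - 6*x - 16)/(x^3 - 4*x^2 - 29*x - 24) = (x + 2)/(x^2 + 4*x + 3)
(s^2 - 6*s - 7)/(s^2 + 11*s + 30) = (s^2 - 6*s - 7)/(s^2 + 11*s + 30)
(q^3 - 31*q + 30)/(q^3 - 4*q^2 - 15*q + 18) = (q^2 + q - 30)/(q^2 - 3*q - 18)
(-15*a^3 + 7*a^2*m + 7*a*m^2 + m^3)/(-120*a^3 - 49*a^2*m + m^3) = (a - m)/(8*a - m)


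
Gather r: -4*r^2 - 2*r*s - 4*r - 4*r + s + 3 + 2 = -4*r^2 + r*(-2*s - 8) + s + 5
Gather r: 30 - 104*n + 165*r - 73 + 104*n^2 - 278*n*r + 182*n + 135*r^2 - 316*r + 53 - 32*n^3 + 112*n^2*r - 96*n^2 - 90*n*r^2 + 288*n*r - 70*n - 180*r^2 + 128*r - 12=-32*n^3 + 8*n^2 + 8*n + r^2*(-90*n - 45) + r*(112*n^2 + 10*n - 23) - 2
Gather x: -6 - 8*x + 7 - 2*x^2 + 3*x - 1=-2*x^2 - 5*x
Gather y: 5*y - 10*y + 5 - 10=-5*y - 5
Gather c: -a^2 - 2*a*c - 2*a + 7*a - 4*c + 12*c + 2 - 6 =-a^2 + 5*a + c*(8 - 2*a) - 4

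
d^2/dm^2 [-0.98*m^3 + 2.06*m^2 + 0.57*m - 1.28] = 4.12 - 5.88*m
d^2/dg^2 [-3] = 0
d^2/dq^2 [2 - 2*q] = 0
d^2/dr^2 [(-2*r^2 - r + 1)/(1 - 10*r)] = -176/(1000*r^3 - 300*r^2 + 30*r - 1)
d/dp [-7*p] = -7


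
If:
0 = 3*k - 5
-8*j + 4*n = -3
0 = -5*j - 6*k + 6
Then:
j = -4/5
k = 5/3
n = -47/20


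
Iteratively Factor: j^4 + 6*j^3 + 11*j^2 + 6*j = (j + 2)*(j^3 + 4*j^2 + 3*j) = (j + 2)*(j + 3)*(j^2 + j) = j*(j + 2)*(j + 3)*(j + 1)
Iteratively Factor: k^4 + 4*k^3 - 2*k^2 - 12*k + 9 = (k + 3)*(k^3 + k^2 - 5*k + 3) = (k + 3)^2*(k^2 - 2*k + 1) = (k - 1)*(k + 3)^2*(k - 1)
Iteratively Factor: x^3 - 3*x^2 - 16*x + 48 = (x - 4)*(x^2 + x - 12) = (x - 4)*(x - 3)*(x + 4)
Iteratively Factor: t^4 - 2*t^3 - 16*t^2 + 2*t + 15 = (t - 1)*(t^3 - t^2 - 17*t - 15) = (t - 1)*(t + 3)*(t^2 - 4*t - 5) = (t - 5)*(t - 1)*(t + 3)*(t + 1)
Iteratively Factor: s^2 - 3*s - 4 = (s + 1)*(s - 4)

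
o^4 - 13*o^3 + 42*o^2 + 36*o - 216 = (o - 6)^2*(o - 3)*(o + 2)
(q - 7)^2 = q^2 - 14*q + 49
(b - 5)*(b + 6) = b^2 + b - 30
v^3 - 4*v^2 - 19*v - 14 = (v - 7)*(v + 1)*(v + 2)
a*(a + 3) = a^2 + 3*a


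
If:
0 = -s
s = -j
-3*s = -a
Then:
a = 0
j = 0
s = 0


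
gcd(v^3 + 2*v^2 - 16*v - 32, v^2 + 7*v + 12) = v + 4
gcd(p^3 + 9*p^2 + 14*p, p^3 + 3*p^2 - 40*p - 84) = p^2 + 9*p + 14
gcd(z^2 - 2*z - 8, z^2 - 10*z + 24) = z - 4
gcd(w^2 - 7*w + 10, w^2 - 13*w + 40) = w - 5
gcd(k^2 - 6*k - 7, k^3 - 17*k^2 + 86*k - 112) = k - 7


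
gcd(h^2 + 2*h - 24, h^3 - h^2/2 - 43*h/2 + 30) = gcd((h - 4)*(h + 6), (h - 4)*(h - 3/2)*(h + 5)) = h - 4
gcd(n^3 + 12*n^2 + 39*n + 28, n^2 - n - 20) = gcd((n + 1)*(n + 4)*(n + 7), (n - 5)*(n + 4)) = n + 4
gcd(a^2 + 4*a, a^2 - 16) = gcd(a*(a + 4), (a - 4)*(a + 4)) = a + 4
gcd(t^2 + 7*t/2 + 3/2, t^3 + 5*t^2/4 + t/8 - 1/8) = t + 1/2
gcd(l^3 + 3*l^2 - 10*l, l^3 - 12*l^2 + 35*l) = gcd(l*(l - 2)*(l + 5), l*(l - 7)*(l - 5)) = l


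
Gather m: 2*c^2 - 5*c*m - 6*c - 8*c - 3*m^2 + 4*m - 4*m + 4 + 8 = 2*c^2 - 5*c*m - 14*c - 3*m^2 + 12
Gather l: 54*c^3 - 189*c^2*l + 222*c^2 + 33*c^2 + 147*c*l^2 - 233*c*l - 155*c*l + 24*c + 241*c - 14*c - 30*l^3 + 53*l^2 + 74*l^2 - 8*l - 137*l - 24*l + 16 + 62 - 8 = 54*c^3 + 255*c^2 + 251*c - 30*l^3 + l^2*(147*c + 127) + l*(-189*c^2 - 388*c - 169) + 70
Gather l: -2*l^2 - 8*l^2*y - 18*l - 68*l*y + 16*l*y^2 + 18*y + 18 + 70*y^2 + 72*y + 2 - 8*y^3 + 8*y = l^2*(-8*y - 2) + l*(16*y^2 - 68*y - 18) - 8*y^3 + 70*y^2 + 98*y + 20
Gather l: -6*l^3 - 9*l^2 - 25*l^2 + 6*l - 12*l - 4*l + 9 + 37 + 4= -6*l^3 - 34*l^2 - 10*l + 50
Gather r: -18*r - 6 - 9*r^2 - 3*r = -9*r^2 - 21*r - 6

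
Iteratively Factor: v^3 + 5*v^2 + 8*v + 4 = (v + 1)*(v^2 + 4*v + 4) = (v + 1)*(v + 2)*(v + 2)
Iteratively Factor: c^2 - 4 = (c - 2)*(c + 2)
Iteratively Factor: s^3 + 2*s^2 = (s)*(s^2 + 2*s) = s*(s + 2)*(s)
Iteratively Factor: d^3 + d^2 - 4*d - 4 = (d + 1)*(d^2 - 4) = (d + 1)*(d + 2)*(d - 2)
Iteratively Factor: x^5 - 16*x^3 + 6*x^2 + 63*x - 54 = (x + 3)*(x^4 - 3*x^3 - 7*x^2 + 27*x - 18) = (x - 3)*(x + 3)*(x^3 - 7*x + 6) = (x - 3)*(x - 2)*(x + 3)*(x^2 + 2*x - 3) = (x - 3)*(x - 2)*(x - 1)*(x + 3)*(x + 3)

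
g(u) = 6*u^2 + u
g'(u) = 12*u + 1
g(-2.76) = 42.95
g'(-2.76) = -32.12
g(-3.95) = 89.66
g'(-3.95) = -46.40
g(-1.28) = 8.55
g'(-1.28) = -14.36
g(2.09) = 28.30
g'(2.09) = 26.08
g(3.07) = 59.62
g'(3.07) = 37.84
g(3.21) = 65.03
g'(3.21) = 39.52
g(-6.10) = 217.16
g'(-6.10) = -72.20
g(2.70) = 46.44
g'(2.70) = 33.40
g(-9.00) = 477.00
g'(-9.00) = -107.00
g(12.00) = 876.00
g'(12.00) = 145.00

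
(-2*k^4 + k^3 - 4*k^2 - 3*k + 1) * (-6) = 12*k^4 - 6*k^3 + 24*k^2 + 18*k - 6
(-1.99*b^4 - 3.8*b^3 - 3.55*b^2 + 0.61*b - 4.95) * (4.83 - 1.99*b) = 3.9601*b^5 - 2.0497*b^4 - 11.2895*b^3 - 18.3604*b^2 + 12.7968*b - 23.9085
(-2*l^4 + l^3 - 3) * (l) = -2*l^5 + l^4 - 3*l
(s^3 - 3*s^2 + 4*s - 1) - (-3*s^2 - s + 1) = s^3 + 5*s - 2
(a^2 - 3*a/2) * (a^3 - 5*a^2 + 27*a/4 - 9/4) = a^5 - 13*a^4/2 + 57*a^3/4 - 99*a^2/8 + 27*a/8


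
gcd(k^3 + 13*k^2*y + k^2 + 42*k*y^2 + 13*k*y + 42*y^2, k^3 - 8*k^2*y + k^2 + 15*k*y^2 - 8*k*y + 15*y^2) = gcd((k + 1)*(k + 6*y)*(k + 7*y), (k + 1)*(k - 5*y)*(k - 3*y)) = k + 1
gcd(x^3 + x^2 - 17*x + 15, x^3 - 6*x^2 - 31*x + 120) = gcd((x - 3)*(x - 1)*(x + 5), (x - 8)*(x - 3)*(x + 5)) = x^2 + 2*x - 15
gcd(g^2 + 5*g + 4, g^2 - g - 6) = 1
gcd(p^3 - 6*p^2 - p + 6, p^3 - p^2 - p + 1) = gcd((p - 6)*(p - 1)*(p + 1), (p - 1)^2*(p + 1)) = p^2 - 1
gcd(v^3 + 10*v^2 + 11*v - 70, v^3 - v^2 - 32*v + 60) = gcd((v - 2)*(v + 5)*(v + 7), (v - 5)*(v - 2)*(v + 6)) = v - 2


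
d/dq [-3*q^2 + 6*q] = 6 - 6*q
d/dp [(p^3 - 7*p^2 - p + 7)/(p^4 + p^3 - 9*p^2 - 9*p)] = (-p^4 + 16*p^3 - 30*p^2 + 63)/(p^2*(p^4 - 18*p^2 + 81))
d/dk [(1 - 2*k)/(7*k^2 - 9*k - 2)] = (14*k^2 - 14*k + 13)/(49*k^4 - 126*k^3 + 53*k^2 + 36*k + 4)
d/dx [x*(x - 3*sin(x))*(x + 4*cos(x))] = -x*(x - 3*sin(x))*(4*sin(x) - 1) - x*(x + 4*cos(x))*(3*cos(x) - 1) + (x - 3*sin(x))*(x + 4*cos(x))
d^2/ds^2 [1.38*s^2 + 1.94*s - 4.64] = 2.76000000000000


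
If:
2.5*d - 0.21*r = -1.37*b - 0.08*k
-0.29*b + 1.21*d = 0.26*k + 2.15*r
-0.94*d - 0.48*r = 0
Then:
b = 1.82565970225545*r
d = -0.51063829787234*r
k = -12.6819755926139*r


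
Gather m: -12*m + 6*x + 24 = -12*m + 6*x + 24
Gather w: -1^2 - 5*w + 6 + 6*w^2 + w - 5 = 6*w^2 - 4*w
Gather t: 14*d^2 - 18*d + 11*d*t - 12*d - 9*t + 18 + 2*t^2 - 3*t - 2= 14*d^2 - 30*d + 2*t^2 + t*(11*d - 12) + 16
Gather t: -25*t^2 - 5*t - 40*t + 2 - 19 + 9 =-25*t^2 - 45*t - 8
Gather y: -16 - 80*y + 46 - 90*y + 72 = 102 - 170*y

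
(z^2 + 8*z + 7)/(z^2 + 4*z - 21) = (z + 1)/(z - 3)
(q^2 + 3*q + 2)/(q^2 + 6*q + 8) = (q + 1)/(q + 4)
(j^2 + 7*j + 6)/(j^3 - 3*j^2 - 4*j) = (j + 6)/(j*(j - 4))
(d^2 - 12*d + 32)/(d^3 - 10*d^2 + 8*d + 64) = 1/(d + 2)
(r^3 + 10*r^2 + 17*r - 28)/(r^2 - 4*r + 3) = (r^2 + 11*r + 28)/(r - 3)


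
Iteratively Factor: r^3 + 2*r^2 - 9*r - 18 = (r - 3)*(r^2 + 5*r + 6) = (r - 3)*(r + 2)*(r + 3)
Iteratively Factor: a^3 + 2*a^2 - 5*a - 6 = (a + 3)*(a^2 - a - 2) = (a - 2)*(a + 3)*(a + 1)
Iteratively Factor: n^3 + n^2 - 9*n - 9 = (n + 1)*(n^2 - 9) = (n + 1)*(n + 3)*(n - 3)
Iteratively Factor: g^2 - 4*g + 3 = (g - 3)*(g - 1)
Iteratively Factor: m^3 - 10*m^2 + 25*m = (m - 5)*(m^2 - 5*m) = m*(m - 5)*(m - 5)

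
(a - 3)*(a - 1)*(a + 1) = a^3 - 3*a^2 - a + 3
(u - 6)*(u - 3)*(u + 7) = u^3 - 2*u^2 - 45*u + 126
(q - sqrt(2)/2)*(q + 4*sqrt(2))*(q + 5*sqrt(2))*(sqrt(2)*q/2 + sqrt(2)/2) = sqrt(2)*q^4/2 + sqrt(2)*q^3/2 + 17*q^3/2 + 17*q^2/2 + 31*sqrt(2)*q^2/2 - 20*q + 31*sqrt(2)*q/2 - 20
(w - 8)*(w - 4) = w^2 - 12*w + 32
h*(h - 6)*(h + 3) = h^3 - 3*h^2 - 18*h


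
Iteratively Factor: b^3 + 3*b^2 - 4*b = (b - 1)*(b^2 + 4*b) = b*(b - 1)*(b + 4)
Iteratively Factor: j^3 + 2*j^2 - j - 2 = (j - 1)*(j^2 + 3*j + 2) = (j - 1)*(j + 1)*(j + 2)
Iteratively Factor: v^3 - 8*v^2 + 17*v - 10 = (v - 2)*(v^2 - 6*v + 5) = (v - 2)*(v - 1)*(v - 5)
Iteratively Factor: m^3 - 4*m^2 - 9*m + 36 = (m + 3)*(m^2 - 7*m + 12) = (m - 3)*(m + 3)*(m - 4)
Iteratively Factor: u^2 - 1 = (u + 1)*(u - 1)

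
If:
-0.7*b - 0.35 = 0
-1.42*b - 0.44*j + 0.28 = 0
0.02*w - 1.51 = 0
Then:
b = -0.50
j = 2.25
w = 75.50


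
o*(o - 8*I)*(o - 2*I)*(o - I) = o^4 - 11*I*o^3 - 26*o^2 + 16*I*o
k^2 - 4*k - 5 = (k - 5)*(k + 1)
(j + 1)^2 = j^2 + 2*j + 1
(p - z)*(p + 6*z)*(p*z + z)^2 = p^4*z^2 + 5*p^3*z^3 + 2*p^3*z^2 - 6*p^2*z^4 + 10*p^2*z^3 + p^2*z^2 - 12*p*z^4 + 5*p*z^3 - 6*z^4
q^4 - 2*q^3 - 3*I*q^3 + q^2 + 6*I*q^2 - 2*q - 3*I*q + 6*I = (q - 2)*(q - 3*I)*(q - I)*(q + I)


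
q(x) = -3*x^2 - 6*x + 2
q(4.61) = -89.42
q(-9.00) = -187.00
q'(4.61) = -33.66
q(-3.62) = -15.59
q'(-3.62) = 15.72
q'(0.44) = -8.64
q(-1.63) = 3.81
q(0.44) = -1.22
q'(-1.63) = 3.78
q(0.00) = 2.00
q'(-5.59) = 27.54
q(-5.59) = -58.20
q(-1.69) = 3.57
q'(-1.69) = 4.14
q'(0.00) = -6.00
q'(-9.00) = 48.00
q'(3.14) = -24.84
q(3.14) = -46.42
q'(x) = -6*x - 6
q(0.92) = -6.06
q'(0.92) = -11.52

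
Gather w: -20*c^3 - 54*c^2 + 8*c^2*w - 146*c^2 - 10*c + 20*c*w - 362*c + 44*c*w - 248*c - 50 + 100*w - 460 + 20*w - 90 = -20*c^3 - 200*c^2 - 620*c + w*(8*c^2 + 64*c + 120) - 600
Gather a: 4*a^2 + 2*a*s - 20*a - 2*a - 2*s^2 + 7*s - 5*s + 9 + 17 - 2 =4*a^2 + a*(2*s - 22) - 2*s^2 + 2*s + 24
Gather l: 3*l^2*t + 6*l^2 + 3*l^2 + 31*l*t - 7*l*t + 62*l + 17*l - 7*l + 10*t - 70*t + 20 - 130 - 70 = l^2*(3*t + 9) + l*(24*t + 72) - 60*t - 180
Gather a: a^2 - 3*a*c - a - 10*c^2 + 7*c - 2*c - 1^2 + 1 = a^2 + a*(-3*c - 1) - 10*c^2 + 5*c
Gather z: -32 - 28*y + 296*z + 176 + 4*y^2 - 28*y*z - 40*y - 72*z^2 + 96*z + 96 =4*y^2 - 68*y - 72*z^2 + z*(392 - 28*y) + 240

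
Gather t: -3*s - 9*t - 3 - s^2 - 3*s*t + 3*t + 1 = -s^2 - 3*s + t*(-3*s - 6) - 2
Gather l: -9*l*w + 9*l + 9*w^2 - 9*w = l*(9 - 9*w) + 9*w^2 - 9*w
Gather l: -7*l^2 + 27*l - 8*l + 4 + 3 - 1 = -7*l^2 + 19*l + 6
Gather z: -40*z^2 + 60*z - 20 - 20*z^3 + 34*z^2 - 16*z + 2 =-20*z^3 - 6*z^2 + 44*z - 18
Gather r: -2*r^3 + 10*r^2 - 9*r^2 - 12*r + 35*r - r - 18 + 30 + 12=-2*r^3 + r^2 + 22*r + 24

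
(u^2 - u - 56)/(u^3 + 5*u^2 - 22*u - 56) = (u - 8)/(u^2 - 2*u - 8)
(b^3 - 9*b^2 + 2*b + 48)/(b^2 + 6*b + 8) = (b^2 - 11*b + 24)/(b + 4)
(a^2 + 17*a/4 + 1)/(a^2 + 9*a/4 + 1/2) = (a + 4)/(a + 2)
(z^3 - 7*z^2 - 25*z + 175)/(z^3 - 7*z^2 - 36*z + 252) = (z^2 - 25)/(z^2 - 36)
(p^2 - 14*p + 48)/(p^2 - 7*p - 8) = (p - 6)/(p + 1)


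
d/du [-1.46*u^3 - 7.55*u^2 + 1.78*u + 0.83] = -4.38*u^2 - 15.1*u + 1.78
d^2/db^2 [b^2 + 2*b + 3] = 2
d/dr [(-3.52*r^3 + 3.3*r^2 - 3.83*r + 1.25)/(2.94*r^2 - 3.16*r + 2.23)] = (-10.3488*r^4 + 22.2464*r^3 - 22.7166*r^2 + 7.368*r - 4.5909)/(8.6436*r^4 - 18.5808*r^3 + 23.098*r^2 - 14.0936*r + 4.9729)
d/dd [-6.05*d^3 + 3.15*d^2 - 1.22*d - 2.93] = -18.15*d^2 + 6.3*d - 1.22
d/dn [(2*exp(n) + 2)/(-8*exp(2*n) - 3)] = 2*(16*(exp(n) + 1)*exp(n) - 8*exp(2*n) - 3)*exp(n)/(8*exp(2*n) + 3)^2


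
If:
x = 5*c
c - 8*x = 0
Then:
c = 0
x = 0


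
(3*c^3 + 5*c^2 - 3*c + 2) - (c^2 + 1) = 3*c^3 + 4*c^2 - 3*c + 1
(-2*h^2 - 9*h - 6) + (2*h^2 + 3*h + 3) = -6*h - 3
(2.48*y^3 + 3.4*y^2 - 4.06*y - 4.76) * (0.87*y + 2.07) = 2.1576*y^4 + 8.0916*y^3 + 3.5058*y^2 - 12.5454*y - 9.8532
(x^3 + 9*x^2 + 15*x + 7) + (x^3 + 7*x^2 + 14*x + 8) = 2*x^3 + 16*x^2 + 29*x + 15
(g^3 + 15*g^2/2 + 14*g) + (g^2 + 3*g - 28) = g^3 + 17*g^2/2 + 17*g - 28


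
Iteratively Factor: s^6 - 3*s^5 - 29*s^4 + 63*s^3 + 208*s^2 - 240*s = (s - 1)*(s^5 - 2*s^4 - 31*s^3 + 32*s^2 + 240*s) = (s - 5)*(s - 1)*(s^4 + 3*s^3 - 16*s^2 - 48*s) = s*(s - 5)*(s - 1)*(s^3 + 3*s^2 - 16*s - 48) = s*(s - 5)*(s - 4)*(s - 1)*(s^2 + 7*s + 12) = s*(s - 5)*(s - 4)*(s - 1)*(s + 4)*(s + 3)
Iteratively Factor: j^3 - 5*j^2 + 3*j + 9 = (j - 3)*(j^2 - 2*j - 3) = (j - 3)*(j + 1)*(j - 3)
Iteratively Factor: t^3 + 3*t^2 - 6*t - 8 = (t + 4)*(t^2 - t - 2) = (t - 2)*(t + 4)*(t + 1)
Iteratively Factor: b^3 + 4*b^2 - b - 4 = (b + 4)*(b^2 - 1) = (b + 1)*(b + 4)*(b - 1)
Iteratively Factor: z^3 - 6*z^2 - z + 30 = (z - 5)*(z^2 - z - 6) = (z - 5)*(z + 2)*(z - 3)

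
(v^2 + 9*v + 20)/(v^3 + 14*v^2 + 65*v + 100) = 1/(v + 5)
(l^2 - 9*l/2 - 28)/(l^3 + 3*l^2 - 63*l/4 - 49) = 2*(l - 8)/(2*l^2 - l - 28)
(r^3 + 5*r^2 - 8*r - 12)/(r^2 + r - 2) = (r^3 + 5*r^2 - 8*r - 12)/(r^2 + r - 2)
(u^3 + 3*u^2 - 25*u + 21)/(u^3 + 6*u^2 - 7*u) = (u - 3)/u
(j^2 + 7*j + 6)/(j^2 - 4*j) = (j^2 + 7*j + 6)/(j*(j - 4))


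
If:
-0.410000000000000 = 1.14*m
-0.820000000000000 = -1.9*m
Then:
No Solution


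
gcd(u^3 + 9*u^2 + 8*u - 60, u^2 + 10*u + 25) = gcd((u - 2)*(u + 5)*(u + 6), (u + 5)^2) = u + 5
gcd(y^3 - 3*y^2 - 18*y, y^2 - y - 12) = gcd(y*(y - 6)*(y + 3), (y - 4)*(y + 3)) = y + 3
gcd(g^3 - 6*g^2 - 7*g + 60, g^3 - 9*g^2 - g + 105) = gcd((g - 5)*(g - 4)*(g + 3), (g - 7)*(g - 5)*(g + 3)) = g^2 - 2*g - 15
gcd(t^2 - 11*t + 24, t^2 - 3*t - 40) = t - 8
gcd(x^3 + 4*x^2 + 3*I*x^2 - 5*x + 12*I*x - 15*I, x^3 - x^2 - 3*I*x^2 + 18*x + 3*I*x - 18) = x^2 + x*(-1 + 3*I) - 3*I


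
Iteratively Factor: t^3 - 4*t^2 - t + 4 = (t - 1)*(t^2 - 3*t - 4) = (t - 1)*(t + 1)*(t - 4)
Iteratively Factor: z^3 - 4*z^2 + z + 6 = (z + 1)*(z^2 - 5*z + 6) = (z - 2)*(z + 1)*(z - 3)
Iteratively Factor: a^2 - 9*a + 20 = (a - 4)*(a - 5)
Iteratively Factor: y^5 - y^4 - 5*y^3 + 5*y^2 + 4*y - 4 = (y + 1)*(y^4 - 2*y^3 - 3*y^2 + 8*y - 4) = (y - 1)*(y + 1)*(y^3 - y^2 - 4*y + 4) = (y - 1)^2*(y + 1)*(y^2 - 4) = (y - 1)^2*(y + 1)*(y + 2)*(y - 2)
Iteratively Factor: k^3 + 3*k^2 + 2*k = (k)*(k^2 + 3*k + 2) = k*(k + 1)*(k + 2)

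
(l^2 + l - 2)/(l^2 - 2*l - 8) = (l - 1)/(l - 4)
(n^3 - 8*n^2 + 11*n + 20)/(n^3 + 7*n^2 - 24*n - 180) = (n^2 - 3*n - 4)/(n^2 + 12*n + 36)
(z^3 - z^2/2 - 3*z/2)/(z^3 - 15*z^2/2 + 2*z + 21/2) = z/(z - 7)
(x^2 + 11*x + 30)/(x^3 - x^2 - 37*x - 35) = (x + 6)/(x^2 - 6*x - 7)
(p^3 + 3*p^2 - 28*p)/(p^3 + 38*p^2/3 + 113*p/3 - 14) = 3*p*(p - 4)/(3*p^2 + 17*p - 6)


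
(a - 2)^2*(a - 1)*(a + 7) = a^4 + 2*a^3 - 27*a^2 + 52*a - 28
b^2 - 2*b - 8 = (b - 4)*(b + 2)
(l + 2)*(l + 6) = l^2 + 8*l + 12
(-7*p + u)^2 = 49*p^2 - 14*p*u + u^2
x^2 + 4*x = x*(x + 4)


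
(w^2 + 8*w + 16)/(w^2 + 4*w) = (w + 4)/w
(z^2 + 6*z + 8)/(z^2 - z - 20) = (z + 2)/(z - 5)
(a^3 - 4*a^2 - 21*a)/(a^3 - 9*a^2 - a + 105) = a/(a - 5)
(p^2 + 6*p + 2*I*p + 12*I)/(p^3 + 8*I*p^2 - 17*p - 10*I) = (p + 6)/(p^2 + 6*I*p - 5)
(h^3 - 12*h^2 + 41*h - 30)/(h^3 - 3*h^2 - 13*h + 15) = (h - 6)/(h + 3)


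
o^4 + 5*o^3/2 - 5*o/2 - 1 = (o - 1)*(o + 1/2)*(o + 1)*(o + 2)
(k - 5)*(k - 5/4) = k^2 - 25*k/4 + 25/4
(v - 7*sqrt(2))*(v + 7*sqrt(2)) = v^2 - 98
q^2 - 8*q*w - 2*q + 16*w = (q - 2)*(q - 8*w)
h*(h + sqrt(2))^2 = h^3 + 2*sqrt(2)*h^2 + 2*h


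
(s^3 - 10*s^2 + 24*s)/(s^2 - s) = (s^2 - 10*s + 24)/(s - 1)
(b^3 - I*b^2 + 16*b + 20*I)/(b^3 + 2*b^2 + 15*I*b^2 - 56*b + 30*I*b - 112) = (b^3 - I*b^2 + 16*b + 20*I)/(b^3 + b^2*(2 + 15*I) + b*(-56 + 30*I) - 112)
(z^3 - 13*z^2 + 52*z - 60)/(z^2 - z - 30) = (z^2 - 7*z + 10)/(z + 5)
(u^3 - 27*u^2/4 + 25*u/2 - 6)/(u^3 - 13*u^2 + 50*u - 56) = (u - 3/4)/(u - 7)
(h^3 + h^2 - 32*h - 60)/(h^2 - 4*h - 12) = h + 5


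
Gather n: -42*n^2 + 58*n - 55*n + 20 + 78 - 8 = -42*n^2 + 3*n + 90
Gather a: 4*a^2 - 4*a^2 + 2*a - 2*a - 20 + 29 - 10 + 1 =0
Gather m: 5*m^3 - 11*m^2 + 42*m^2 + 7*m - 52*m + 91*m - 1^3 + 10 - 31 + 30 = 5*m^3 + 31*m^2 + 46*m + 8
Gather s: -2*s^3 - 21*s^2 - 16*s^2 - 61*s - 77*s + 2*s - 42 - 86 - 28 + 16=-2*s^3 - 37*s^2 - 136*s - 140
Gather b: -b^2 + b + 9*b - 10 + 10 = -b^2 + 10*b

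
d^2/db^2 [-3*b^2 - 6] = -6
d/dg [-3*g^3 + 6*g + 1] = 6 - 9*g^2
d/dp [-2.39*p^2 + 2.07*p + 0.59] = 2.07 - 4.78*p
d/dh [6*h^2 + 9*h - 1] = 12*h + 9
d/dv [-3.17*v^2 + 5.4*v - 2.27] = 5.4 - 6.34*v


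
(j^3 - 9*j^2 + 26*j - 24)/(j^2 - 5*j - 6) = (-j^3 + 9*j^2 - 26*j + 24)/(-j^2 + 5*j + 6)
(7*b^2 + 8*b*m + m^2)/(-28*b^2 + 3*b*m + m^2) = (-b - m)/(4*b - m)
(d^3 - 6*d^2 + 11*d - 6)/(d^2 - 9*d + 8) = (d^2 - 5*d + 6)/(d - 8)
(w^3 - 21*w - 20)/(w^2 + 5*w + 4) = w - 5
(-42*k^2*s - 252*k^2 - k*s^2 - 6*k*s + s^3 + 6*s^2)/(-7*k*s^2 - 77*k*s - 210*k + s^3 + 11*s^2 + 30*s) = (6*k + s)/(s + 5)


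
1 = 1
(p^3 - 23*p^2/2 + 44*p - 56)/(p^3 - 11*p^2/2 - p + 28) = (p - 4)/(p + 2)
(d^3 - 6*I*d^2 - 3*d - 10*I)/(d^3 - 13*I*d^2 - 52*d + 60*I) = (d + I)/(d - 6*I)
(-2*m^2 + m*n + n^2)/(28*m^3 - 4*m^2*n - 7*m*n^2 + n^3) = (-m + n)/(14*m^2 - 9*m*n + n^2)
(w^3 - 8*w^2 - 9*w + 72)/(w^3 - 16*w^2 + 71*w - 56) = (w^2 - 9)/(w^2 - 8*w + 7)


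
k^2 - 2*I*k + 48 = (k - 8*I)*(k + 6*I)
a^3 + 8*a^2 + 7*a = a*(a + 1)*(a + 7)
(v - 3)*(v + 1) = v^2 - 2*v - 3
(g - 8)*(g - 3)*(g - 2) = g^3 - 13*g^2 + 46*g - 48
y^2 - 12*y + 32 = (y - 8)*(y - 4)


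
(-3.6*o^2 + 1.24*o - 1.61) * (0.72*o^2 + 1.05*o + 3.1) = -2.592*o^4 - 2.8872*o^3 - 11.0172*o^2 + 2.1535*o - 4.991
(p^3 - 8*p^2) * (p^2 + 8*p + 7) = p^5 - 57*p^3 - 56*p^2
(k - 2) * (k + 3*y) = k^2 + 3*k*y - 2*k - 6*y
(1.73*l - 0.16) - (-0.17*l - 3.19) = 1.9*l + 3.03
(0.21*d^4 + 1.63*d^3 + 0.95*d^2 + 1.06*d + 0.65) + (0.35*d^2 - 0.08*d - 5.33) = 0.21*d^4 + 1.63*d^3 + 1.3*d^2 + 0.98*d - 4.68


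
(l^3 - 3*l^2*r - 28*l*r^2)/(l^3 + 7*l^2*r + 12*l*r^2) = (l - 7*r)/(l + 3*r)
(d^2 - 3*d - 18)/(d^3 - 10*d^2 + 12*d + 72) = (d + 3)/(d^2 - 4*d - 12)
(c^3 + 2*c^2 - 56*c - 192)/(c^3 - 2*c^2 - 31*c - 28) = (c^2 - 2*c - 48)/(c^2 - 6*c - 7)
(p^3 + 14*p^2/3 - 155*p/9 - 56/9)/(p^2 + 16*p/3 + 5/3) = (3*p^2 + 13*p - 56)/(3*(p + 5))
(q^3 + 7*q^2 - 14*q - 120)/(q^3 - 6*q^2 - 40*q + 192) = (q + 5)/(q - 8)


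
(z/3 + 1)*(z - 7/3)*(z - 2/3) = z^3/3 - 67*z/27 + 14/9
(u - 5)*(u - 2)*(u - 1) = u^3 - 8*u^2 + 17*u - 10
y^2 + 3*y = y*(y + 3)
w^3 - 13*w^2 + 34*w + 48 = (w - 8)*(w - 6)*(w + 1)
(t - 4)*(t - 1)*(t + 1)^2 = t^4 - 3*t^3 - 5*t^2 + 3*t + 4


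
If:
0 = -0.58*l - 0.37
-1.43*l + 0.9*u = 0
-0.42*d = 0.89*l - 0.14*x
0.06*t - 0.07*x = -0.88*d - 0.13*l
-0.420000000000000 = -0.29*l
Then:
No Solution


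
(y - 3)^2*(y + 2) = y^3 - 4*y^2 - 3*y + 18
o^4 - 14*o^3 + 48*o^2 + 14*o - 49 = (o - 7)^2*(o - 1)*(o + 1)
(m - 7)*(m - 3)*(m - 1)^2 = m^4 - 12*m^3 + 42*m^2 - 52*m + 21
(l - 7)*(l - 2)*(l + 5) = l^3 - 4*l^2 - 31*l + 70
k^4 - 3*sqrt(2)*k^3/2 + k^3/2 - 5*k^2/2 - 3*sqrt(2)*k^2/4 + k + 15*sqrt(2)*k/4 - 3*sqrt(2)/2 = (k - 1)*(k - 1/2)*(k + 2)*(k - 3*sqrt(2)/2)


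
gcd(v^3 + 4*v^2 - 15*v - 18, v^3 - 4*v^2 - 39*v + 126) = v^2 + 3*v - 18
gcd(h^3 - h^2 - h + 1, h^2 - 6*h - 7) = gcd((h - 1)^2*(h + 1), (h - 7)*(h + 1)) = h + 1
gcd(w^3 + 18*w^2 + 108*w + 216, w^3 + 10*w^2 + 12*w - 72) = w^2 + 12*w + 36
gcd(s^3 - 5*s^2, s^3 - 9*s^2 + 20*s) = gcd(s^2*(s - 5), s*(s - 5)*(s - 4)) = s^2 - 5*s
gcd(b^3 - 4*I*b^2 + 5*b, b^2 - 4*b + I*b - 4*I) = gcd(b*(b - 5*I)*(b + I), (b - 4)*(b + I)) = b + I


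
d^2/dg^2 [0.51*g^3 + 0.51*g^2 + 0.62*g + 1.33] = 3.06*g + 1.02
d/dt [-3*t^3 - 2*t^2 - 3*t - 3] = -9*t^2 - 4*t - 3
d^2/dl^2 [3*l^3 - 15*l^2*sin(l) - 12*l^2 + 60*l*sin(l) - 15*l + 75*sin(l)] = 15*l^2*sin(l) - 60*sqrt(2)*l*sin(l + pi/4) + 18*l - 105*sin(l) + 120*cos(l) - 24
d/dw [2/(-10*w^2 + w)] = 2*(20*w - 1)/(w^2*(10*w - 1)^2)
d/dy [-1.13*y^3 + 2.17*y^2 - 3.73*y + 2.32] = -3.39*y^2 + 4.34*y - 3.73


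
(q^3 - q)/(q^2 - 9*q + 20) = (q^3 - q)/(q^2 - 9*q + 20)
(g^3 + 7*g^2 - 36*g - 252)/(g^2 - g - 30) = (g^2 + 13*g + 42)/(g + 5)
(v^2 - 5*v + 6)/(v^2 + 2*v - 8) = (v - 3)/(v + 4)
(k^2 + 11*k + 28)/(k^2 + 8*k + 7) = (k + 4)/(k + 1)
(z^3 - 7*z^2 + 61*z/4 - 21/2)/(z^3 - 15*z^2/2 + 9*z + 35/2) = (z^2 - 7*z/2 + 3)/(z^2 - 4*z - 5)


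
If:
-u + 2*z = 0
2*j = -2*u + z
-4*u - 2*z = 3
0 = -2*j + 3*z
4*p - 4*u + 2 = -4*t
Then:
No Solution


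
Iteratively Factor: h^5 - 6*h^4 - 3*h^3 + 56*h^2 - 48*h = (h)*(h^4 - 6*h^3 - 3*h^2 + 56*h - 48) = h*(h - 4)*(h^3 - 2*h^2 - 11*h + 12) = h*(h - 4)*(h - 1)*(h^2 - h - 12) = h*(h - 4)*(h - 1)*(h + 3)*(h - 4)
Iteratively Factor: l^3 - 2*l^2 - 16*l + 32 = (l - 2)*(l^2 - 16) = (l - 2)*(l + 4)*(l - 4)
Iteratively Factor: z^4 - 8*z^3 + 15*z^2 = (z - 5)*(z^3 - 3*z^2) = (z - 5)*(z - 3)*(z^2) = z*(z - 5)*(z - 3)*(z)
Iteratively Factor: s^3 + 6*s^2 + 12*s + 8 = (s + 2)*(s^2 + 4*s + 4) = (s + 2)^2*(s + 2)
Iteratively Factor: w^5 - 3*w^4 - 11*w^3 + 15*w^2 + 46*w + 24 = (w + 1)*(w^4 - 4*w^3 - 7*w^2 + 22*w + 24) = (w - 4)*(w + 1)*(w^3 - 7*w - 6) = (w - 4)*(w + 1)^2*(w^2 - w - 6) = (w - 4)*(w + 1)^2*(w + 2)*(w - 3)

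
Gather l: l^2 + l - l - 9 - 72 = l^2 - 81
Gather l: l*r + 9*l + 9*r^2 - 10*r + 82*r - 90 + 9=l*(r + 9) + 9*r^2 + 72*r - 81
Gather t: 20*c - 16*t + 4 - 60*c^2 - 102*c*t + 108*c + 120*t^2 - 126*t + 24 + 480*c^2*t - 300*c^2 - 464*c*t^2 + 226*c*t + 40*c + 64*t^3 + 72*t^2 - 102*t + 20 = -360*c^2 + 168*c + 64*t^3 + t^2*(192 - 464*c) + t*(480*c^2 + 124*c - 244) + 48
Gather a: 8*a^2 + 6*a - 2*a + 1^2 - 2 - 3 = 8*a^2 + 4*a - 4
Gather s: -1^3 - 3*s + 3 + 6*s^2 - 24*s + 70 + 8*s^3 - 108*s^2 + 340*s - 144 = 8*s^3 - 102*s^2 + 313*s - 72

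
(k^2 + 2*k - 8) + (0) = k^2 + 2*k - 8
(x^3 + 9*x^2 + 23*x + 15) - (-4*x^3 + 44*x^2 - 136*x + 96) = 5*x^3 - 35*x^2 + 159*x - 81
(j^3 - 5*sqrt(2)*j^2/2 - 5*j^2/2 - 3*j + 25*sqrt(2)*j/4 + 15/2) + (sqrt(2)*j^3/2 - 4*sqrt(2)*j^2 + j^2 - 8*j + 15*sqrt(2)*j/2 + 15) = sqrt(2)*j^3/2 + j^3 - 13*sqrt(2)*j^2/2 - 3*j^2/2 - 11*j + 55*sqrt(2)*j/4 + 45/2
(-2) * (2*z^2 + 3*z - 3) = -4*z^2 - 6*z + 6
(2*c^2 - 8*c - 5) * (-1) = -2*c^2 + 8*c + 5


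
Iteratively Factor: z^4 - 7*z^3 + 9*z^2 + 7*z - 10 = (z - 2)*(z^3 - 5*z^2 - z + 5) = (z - 5)*(z - 2)*(z^2 - 1) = (z - 5)*(z - 2)*(z + 1)*(z - 1)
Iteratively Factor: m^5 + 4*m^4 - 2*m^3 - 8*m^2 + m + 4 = (m + 4)*(m^4 - 2*m^2 + 1) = (m - 1)*(m + 4)*(m^3 + m^2 - m - 1) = (m - 1)*(m + 1)*(m + 4)*(m^2 - 1) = (m - 1)*(m + 1)^2*(m + 4)*(m - 1)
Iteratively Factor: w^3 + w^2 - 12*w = (w + 4)*(w^2 - 3*w) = w*(w + 4)*(w - 3)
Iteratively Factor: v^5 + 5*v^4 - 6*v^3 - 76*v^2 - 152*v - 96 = (v + 2)*(v^4 + 3*v^3 - 12*v^2 - 52*v - 48) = (v + 2)^2*(v^3 + v^2 - 14*v - 24) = (v - 4)*(v + 2)^2*(v^2 + 5*v + 6) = (v - 4)*(v + 2)^2*(v + 3)*(v + 2)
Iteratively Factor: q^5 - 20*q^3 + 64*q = (q - 2)*(q^4 + 2*q^3 - 16*q^2 - 32*q) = (q - 2)*(q + 4)*(q^3 - 2*q^2 - 8*q) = (q - 2)*(q + 2)*(q + 4)*(q^2 - 4*q) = q*(q - 2)*(q + 2)*(q + 4)*(q - 4)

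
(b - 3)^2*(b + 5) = b^3 - b^2 - 21*b + 45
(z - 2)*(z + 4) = z^2 + 2*z - 8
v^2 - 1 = (v - 1)*(v + 1)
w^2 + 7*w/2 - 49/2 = (w - 7/2)*(w + 7)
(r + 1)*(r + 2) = r^2 + 3*r + 2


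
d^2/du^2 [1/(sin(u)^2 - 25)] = 2*(-2*sin(u)^4 - 47*sin(u)^2 + 25)/(sin(u)^2 - 25)^3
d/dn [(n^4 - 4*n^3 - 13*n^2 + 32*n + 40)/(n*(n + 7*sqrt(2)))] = (2*n^5 - 4*n^4 + 21*sqrt(2)*n^4 - 56*sqrt(2)*n^3 - 91*sqrt(2)*n^2 - 32*n^2 - 80*n - 280*sqrt(2))/(n^2*(n^2 + 14*sqrt(2)*n + 98))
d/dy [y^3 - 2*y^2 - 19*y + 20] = 3*y^2 - 4*y - 19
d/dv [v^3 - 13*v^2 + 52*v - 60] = 3*v^2 - 26*v + 52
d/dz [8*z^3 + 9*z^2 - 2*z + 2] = 24*z^2 + 18*z - 2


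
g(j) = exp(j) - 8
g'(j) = exp(j)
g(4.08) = 51.15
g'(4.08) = 59.15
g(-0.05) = -7.05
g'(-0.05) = 0.95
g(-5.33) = -8.00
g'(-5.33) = 0.00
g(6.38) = 581.93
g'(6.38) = 589.93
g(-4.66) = -7.99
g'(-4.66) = 0.01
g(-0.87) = -7.58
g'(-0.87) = 0.42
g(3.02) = 12.49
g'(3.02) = 20.49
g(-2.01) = -7.87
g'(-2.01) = 0.13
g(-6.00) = -8.00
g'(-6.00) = 0.00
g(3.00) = 12.09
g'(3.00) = 20.09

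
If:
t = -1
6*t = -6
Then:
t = -1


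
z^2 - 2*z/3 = z*(z - 2/3)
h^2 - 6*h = h*(h - 6)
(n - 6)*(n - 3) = n^2 - 9*n + 18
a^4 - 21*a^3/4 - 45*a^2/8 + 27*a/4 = a*(a - 6)*(a - 3/4)*(a + 3/2)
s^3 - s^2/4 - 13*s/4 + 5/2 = (s - 5/4)*(s - 1)*(s + 2)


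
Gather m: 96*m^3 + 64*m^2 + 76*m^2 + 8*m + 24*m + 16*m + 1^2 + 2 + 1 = 96*m^3 + 140*m^2 + 48*m + 4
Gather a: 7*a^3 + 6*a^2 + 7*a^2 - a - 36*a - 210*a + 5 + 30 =7*a^3 + 13*a^2 - 247*a + 35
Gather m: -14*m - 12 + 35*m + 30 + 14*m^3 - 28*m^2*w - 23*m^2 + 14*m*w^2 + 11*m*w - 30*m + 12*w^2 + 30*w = 14*m^3 + m^2*(-28*w - 23) + m*(14*w^2 + 11*w - 9) + 12*w^2 + 30*w + 18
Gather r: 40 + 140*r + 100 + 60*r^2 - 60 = 60*r^2 + 140*r + 80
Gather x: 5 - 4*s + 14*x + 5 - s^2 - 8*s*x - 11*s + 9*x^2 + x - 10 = -s^2 - 15*s + 9*x^2 + x*(15 - 8*s)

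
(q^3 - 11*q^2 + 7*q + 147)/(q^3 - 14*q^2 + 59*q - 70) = (q^2 - 4*q - 21)/(q^2 - 7*q + 10)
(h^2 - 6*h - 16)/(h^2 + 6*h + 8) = (h - 8)/(h + 4)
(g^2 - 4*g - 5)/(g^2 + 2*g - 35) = (g + 1)/(g + 7)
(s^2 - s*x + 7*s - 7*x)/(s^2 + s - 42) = (s - x)/(s - 6)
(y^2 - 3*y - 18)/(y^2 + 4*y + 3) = (y - 6)/(y + 1)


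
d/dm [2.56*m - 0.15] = 2.56000000000000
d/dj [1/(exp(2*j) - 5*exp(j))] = (5 - 2*exp(j))*exp(-j)/(exp(j) - 5)^2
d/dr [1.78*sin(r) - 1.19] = 1.78*cos(r)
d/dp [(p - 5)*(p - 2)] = 2*p - 7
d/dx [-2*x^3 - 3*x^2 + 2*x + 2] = -6*x^2 - 6*x + 2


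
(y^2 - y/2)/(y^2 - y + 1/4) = 2*y/(2*y - 1)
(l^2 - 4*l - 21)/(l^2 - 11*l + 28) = (l + 3)/(l - 4)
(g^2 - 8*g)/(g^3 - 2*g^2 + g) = (g - 8)/(g^2 - 2*g + 1)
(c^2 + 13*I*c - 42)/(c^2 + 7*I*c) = (c + 6*I)/c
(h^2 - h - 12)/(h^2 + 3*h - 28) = (h + 3)/(h + 7)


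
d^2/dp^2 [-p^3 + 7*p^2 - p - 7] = 14 - 6*p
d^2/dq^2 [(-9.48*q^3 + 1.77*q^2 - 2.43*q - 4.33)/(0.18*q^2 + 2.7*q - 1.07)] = (1.4210854715202e-14*q^4 - 143.748*q^3 + 165.52998*q^2 - 80.5563*q - 74.78691)/(0.005832*q^6 + 0.26244*q^5 + 3.832596*q^4 + 16.56288*q^3 - 22.782654*q^2 + 9.27369*q - 1.225043)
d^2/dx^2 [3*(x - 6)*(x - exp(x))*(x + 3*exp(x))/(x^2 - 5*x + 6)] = 6*(x^6*exp(x) - 6*x^5*exp(2*x) - 16*x^5*exp(x) + 102*x^4*exp(2*x) + 99*x^4*exp(x) - 687*x^3*exp(2*x) - 270*x^3*exp(x) - 11*x^3 + 2286*x^2*exp(2*x) + 180*x^2*exp(x) + 18*x^2 - 3744*x*exp(2*x) + 504*x*exp(x) + 108*x + 2412*exp(2*x) - 720*exp(x) - 216)/(x^6 - 15*x^5 + 93*x^4 - 305*x^3 + 558*x^2 - 540*x + 216)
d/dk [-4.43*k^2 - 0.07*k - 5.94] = -8.86*k - 0.07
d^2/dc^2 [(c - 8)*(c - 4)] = 2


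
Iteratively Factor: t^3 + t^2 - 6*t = (t)*(t^2 + t - 6) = t*(t + 3)*(t - 2)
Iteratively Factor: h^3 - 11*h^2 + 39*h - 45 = (h - 5)*(h^2 - 6*h + 9) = (h - 5)*(h - 3)*(h - 3)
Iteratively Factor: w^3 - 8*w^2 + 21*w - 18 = (w - 3)*(w^2 - 5*w + 6) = (w - 3)*(w - 2)*(w - 3)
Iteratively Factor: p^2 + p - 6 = (p + 3)*(p - 2)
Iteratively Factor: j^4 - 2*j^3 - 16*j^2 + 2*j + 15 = (j - 1)*(j^3 - j^2 - 17*j - 15) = (j - 5)*(j - 1)*(j^2 + 4*j + 3) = (j - 5)*(j - 1)*(j + 3)*(j + 1)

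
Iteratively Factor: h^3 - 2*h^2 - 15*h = (h)*(h^2 - 2*h - 15) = h*(h + 3)*(h - 5)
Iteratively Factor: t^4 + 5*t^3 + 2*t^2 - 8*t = (t)*(t^3 + 5*t^2 + 2*t - 8) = t*(t - 1)*(t^2 + 6*t + 8) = t*(t - 1)*(t + 4)*(t + 2)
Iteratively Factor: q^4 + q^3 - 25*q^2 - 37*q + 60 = (q - 1)*(q^3 + 2*q^2 - 23*q - 60) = (q - 1)*(q + 4)*(q^2 - 2*q - 15) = (q - 5)*(q - 1)*(q + 4)*(q + 3)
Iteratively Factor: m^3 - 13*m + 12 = (m - 3)*(m^2 + 3*m - 4) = (m - 3)*(m + 4)*(m - 1)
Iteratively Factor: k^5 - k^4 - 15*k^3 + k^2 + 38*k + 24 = (k + 3)*(k^4 - 4*k^3 - 3*k^2 + 10*k + 8) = (k + 1)*(k + 3)*(k^3 - 5*k^2 + 2*k + 8) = (k - 2)*(k + 1)*(k + 3)*(k^2 - 3*k - 4) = (k - 4)*(k - 2)*(k + 1)*(k + 3)*(k + 1)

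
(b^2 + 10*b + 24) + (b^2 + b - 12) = 2*b^2 + 11*b + 12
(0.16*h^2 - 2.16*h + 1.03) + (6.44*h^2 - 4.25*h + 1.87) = 6.6*h^2 - 6.41*h + 2.9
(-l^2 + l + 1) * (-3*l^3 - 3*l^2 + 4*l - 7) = 3*l^5 - 10*l^3 + 8*l^2 - 3*l - 7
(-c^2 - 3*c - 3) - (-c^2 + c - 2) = -4*c - 1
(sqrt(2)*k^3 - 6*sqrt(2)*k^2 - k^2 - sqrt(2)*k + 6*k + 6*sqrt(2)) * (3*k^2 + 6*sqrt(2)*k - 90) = 3*sqrt(2)*k^5 - 18*sqrt(2)*k^4 + 9*k^4 - 99*sqrt(2)*k^3 - 54*k^3 + 78*k^2 + 594*sqrt(2)*k^2 - 468*k + 90*sqrt(2)*k - 540*sqrt(2)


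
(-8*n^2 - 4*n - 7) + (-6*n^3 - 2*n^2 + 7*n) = -6*n^3 - 10*n^2 + 3*n - 7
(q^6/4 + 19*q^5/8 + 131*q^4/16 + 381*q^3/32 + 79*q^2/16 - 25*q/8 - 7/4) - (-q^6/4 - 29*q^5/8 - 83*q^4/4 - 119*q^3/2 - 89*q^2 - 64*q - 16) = q^6/2 + 6*q^5 + 463*q^4/16 + 2285*q^3/32 + 1503*q^2/16 + 487*q/8 + 57/4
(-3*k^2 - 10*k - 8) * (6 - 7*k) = 21*k^3 + 52*k^2 - 4*k - 48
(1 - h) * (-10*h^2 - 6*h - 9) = 10*h^3 - 4*h^2 + 3*h - 9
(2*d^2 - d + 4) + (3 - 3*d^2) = -d^2 - d + 7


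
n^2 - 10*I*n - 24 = (n - 6*I)*(n - 4*I)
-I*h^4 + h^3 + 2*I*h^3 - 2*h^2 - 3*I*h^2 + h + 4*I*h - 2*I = (h - 1)*(h - I)*(h + 2*I)*(-I*h + I)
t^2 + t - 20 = (t - 4)*(t + 5)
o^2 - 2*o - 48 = (o - 8)*(o + 6)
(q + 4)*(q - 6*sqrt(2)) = q^2 - 6*sqrt(2)*q + 4*q - 24*sqrt(2)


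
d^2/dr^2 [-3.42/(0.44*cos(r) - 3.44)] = (-0.662112*sin(r)^2 + 5.176512*cos(r) - 0.662112)/(0.44*cos(r) - 3.44)^3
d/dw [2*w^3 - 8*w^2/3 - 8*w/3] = 6*w^2 - 16*w/3 - 8/3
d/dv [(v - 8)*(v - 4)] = 2*v - 12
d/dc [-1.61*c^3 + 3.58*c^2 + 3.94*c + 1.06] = -4.83*c^2 + 7.16*c + 3.94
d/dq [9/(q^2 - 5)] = -18*q/(q^2 - 5)^2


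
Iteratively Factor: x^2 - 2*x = (x - 2)*(x)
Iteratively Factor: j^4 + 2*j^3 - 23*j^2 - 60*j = (j)*(j^3 + 2*j^2 - 23*j - 60) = j*(j + 3)*(j^2 - j - 20) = j*(j + 3)*(j + 4)*(j - 5)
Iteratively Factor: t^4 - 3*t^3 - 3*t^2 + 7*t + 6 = (t - 3)*(t^3 - 3*t - 2) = (t - 3)*(t + 1)*(t^2 - t - 2) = (t - 3)*(t - 2)*(t + 1)*(t + 1)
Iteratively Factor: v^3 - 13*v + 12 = (v + 4)*(v^2 - 4*v + 3) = (v - 1)*(v + 4)*(v - 3)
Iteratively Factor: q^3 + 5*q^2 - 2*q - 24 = (q + 3)*(q^2 + 2*q - 8) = (q + 3)*(q + 4)*(q - 2)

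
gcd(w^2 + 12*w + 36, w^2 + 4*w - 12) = w + 6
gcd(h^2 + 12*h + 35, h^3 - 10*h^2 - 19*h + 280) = h + 5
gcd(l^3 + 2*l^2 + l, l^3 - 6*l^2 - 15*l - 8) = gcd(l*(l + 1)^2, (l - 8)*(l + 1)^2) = l^2 + 2*l + 1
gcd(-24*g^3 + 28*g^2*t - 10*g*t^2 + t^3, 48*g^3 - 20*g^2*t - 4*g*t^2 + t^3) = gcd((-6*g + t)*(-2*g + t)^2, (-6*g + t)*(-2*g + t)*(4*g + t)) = 12*g^2 - 8*g*t + t^2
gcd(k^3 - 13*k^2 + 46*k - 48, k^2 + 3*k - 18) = k - 3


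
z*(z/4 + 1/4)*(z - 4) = z^3/4 - 3*z^2/4 - z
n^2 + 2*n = n*(n + 2)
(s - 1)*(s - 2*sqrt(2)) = s^2 - 2*sqrt(2)*s - s + 2*sqrt(2)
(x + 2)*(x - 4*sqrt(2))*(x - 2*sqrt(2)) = x^3 - 6*sqrt(2)*x^2 + 2*x^2 - 12*sqrt(2)*x + 16*x + 32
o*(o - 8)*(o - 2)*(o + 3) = o^4 - 7*o^3 - 14*o^2 + 48*o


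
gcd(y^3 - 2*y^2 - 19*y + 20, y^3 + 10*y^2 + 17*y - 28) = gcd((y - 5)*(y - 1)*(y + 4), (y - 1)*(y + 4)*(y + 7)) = y^2 + 3*y - 4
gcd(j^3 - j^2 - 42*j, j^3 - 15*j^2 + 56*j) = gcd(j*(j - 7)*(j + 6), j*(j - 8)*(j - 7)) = j^2 - 7*j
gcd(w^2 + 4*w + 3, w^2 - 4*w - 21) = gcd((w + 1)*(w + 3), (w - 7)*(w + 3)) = w + 3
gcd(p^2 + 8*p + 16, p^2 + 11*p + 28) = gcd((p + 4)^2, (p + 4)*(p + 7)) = p + 4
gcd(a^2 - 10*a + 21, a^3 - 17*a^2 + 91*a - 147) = a^2 - 10*a + 21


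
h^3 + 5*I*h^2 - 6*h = h*(h + 2*I)*(h + 3*I)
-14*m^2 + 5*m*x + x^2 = (-2*m + x)*(7*m + x)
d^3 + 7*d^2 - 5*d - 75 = (d - 3)*(d + 5)^2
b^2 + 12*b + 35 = (b + 5)*(b + 7)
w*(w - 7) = w^2 - 7*w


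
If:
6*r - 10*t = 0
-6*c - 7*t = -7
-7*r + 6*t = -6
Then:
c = -7/102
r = 30/17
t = 18/17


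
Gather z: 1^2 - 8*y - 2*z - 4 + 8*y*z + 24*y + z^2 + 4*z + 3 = 16*y + z^2 + z*(8*y + 2)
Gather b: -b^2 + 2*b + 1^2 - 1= -b^2 + 2*b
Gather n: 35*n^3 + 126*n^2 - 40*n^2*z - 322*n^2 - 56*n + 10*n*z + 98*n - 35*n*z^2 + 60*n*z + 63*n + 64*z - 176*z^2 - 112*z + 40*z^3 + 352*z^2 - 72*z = 35*n^3 + n^2*(-40*z - 196) + n*(-35*z^2 + 70*z + 105) + 40*z^3 + 176*z^2 - 120*z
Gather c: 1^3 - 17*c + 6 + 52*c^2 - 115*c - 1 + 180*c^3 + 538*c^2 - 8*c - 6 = 180*c^3 + 590*c^2 - 140*c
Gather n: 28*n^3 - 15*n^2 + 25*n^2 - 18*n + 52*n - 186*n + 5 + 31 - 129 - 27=28*n^3 + 10*n^2 - 152*n - 120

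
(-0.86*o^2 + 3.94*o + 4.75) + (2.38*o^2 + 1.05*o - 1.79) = 1.52*o^2 + 4.99*o + 2.96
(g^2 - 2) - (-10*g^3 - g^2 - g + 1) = 10*g^3 + 2*g^2 + g - 3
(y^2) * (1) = y^2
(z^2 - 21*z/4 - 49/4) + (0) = z^2 - 21*z/4 - 49/4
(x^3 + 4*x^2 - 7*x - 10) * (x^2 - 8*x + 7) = x^5 - 4*x^4 - 32*x^3 + 74*x^2 + 31*x - 70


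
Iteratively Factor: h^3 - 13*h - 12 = (h + 3)*(h^2 - 3*h - 4) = (h + 1)*(h + 3)*(h - 4)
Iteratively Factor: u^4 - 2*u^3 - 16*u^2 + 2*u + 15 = (u + 1)*(u^3 - 3*u^2 - 13*u + 15) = (u - 5)*(u + 1)*(u^2 + 2*u - 3) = (u - 5)*(u + 1)*(u + 3)*(u - 1)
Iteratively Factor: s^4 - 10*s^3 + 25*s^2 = (s)*(s^3 - 10*s^2 + 25*s) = s^2*(s^2 - 10*s + 25) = s^2*(s - 5)*(s - 5)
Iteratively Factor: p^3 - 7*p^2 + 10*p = (p)*(p^2 - 7*p + 10) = p*(p - 5)*(p - 2)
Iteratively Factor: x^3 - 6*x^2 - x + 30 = (x - 5)*(x^2 - x - 6) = (x - 5)*(x - 3)*(x + 2)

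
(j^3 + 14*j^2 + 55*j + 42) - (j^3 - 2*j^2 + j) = 16*j^2 + 54*j + 42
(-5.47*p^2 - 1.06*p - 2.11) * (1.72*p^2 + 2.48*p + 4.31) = -9.4084*p^4 - 15.3888*p^3 - 29.8337*p^2 - 9.8014*p - 9.0941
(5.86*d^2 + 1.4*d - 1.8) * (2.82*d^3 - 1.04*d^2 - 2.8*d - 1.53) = 16.5252*d^5 - 2.1464*d^4 - 22.94*d^3 - 11.0138*d^2 + 2.898*d + 2.754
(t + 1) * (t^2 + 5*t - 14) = t^3 + 6*t^2 - 9*t - 14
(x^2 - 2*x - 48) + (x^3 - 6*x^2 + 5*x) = x^3 - 5*x^2 + 3*x - 48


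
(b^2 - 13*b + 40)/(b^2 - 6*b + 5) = (b - 8)/(b - 1)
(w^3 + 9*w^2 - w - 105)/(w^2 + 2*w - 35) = (w^2 + 2*w - 15)/(w - 5)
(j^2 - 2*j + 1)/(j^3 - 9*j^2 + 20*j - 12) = (j - 1)/(j^2 - 8*j + 12)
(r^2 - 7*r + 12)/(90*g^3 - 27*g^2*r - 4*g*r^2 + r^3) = (r^2 - 7*r + 12)/(90*g^3 - 27*g^2*r - 4*g*r^2 + r^3)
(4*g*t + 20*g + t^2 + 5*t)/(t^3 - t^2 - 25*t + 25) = (4*g + t)/(t^2 - 6*t + 5)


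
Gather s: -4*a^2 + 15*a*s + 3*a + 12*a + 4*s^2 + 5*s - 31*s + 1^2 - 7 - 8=-4*a^2 + 15*a + 4*s^2 + s*(15*a - 26) - 14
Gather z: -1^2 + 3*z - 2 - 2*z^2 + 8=-2*z^2 + 3*z + 5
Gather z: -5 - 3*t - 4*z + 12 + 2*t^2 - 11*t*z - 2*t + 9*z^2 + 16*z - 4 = 2*t^2 - 5*t + 9*z^2 + z*(12 - 11*t) + 3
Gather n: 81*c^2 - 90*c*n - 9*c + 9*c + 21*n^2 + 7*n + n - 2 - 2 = 81*c^2 + 21*n^2 + n*(8 - 90*c) - 4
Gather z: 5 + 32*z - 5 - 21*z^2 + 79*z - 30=-21*z^2 + 111*z - 30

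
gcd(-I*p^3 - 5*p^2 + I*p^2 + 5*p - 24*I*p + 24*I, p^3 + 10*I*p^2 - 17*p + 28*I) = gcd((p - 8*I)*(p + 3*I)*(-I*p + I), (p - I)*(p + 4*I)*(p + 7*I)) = 1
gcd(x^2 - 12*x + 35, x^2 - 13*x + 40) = x - 5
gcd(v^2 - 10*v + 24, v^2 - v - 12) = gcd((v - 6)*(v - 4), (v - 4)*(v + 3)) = v - 4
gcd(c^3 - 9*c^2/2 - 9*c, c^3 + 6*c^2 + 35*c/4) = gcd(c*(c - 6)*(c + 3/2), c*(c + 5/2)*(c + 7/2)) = c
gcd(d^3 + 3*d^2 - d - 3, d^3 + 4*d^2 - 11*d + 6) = d - 1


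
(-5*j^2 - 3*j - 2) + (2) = -5*j^2 - 3*j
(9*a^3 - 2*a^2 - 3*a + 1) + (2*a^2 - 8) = 9*a^3 - 3*a - 7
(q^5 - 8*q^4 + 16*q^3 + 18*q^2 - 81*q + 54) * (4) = 4*q^5 - 32*q^4 + 64*q^3 + 72*q^2 - 324*q + 216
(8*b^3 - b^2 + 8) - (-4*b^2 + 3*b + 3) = 8*b^3 + 3*b^2 - 3*b + 5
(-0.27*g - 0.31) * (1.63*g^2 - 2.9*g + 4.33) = -0.4401*g^3 + 0.2777*g^2 - 0.2701*g - 1.3423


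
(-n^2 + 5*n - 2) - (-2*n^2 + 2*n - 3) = n^2 + 3*n + 1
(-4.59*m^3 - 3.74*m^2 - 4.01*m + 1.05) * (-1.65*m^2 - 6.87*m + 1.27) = 7.5735*m^5 + 37.7043*m^4 + 26.481*m^3 + 21.0664*m^2 - 12.3062*m + 1.3335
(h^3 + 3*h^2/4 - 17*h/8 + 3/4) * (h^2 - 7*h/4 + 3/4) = h^5 - h^4 - 43*h^3/16 + 161*h^2/32 - 93*h/32 + 9/16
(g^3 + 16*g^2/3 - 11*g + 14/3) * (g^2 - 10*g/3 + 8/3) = g^5 + 2*g^4 - 235*g^3/9 + 500*g^2/9 - 404*g/9 + 112/9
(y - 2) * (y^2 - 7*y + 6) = y^3 - 9*y^2 + 20*y - 12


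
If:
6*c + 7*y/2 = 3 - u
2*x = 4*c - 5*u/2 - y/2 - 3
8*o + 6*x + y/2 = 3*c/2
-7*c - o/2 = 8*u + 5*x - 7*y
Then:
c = 1021*y/194 + 9/97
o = 639/194 - 15391*y/388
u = 237/97 - 6805*y/194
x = 41999*y/776 - 1695/388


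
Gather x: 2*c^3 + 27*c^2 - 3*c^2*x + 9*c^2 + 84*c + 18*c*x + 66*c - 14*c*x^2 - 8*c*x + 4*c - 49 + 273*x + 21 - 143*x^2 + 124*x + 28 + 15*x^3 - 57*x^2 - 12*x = 2*c^3 + 36*c^2 + 154*c + 15*x^3 + x^2*(-14*c - 200) + x*(-3*c^2 + 10*c + 385)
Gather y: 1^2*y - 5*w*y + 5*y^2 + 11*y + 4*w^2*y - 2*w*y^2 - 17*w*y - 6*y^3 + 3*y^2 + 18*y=-6*y^3 + y^2*(8 - 2*w) + y*(4*w^2 - 22*w + 30)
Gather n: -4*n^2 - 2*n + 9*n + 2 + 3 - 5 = -4*n^2 + 7*n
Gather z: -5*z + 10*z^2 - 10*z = 10*z^2 - 15*z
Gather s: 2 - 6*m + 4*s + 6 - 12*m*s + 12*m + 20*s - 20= 6*m + s*(24 - 12*m) - 12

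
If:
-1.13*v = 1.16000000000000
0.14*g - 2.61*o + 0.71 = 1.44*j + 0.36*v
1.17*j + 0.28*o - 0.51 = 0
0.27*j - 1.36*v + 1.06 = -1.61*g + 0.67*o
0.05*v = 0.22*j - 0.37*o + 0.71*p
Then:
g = -1.55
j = 0.41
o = 0.10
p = -0.15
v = -1.03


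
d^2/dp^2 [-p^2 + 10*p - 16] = -2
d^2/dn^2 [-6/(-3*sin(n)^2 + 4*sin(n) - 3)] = 12*(-18*sin(n)^4 + 18*sin(n)^3 + 37*sin(n)^2 - 42*sin(n) + 7)/(3*sin(n)^2 - 4*sin(n) + 3)^3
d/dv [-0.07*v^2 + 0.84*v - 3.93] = 0.84 - 0.14*v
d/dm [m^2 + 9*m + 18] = 2*m + 9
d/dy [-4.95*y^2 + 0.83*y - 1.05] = 0.83 - 9.9*y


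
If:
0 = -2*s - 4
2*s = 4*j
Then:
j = -1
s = -2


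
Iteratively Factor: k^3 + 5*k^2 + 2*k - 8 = (k - 1)*(k^2 + 6*k + 8) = (k - 1)*(k + 2)*(k + 4)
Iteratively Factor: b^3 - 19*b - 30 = (b + 3)*(b^2 - 3*b - 10) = (b + 2)*(b + 3)*(b - 5)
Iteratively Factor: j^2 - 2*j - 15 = (j + 3)*(j - 5)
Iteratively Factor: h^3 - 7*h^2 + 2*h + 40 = (h - 5)*(h^2 - 2*h - 8) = (h - 5)*(h - 4)*(h + 2)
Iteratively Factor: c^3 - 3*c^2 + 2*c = (c)*(c^2 - 3*c + 2) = c*(c - 1)*(c - 2)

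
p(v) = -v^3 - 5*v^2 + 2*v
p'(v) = -3*v^2 - 10*v + 2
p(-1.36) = -9.45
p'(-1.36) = 10.05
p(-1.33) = -9.15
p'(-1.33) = 9.99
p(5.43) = -296.67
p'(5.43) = -140.75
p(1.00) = -4.00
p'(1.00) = -11.00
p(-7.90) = 165.19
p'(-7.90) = -106.23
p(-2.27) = -18.61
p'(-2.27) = 9.24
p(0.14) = 0.18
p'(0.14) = 0.54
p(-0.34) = -1.22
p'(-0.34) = 5.05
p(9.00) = -1116.00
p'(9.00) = -331.00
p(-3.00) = -24.00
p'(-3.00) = 5.00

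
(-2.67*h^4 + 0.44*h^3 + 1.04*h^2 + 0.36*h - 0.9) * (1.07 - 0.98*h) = 2.6166*h^5 - 3.2881*h^4 - 0.5484*h^3 + 0.76*h^2 + 1.2672*h - 0.963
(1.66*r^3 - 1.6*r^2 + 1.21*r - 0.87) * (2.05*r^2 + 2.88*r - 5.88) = 3.403*r^5 + 1.5008*r^4 - 11.8883*r^3 + 11.1093*r^2 - 9.6204*r + 5.1156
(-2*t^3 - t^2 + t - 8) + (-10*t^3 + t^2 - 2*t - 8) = -12*t^3 - t - 16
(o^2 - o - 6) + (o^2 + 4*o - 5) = 2*o^2 + 3*o - 11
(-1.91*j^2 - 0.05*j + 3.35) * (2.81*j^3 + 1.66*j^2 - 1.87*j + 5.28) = -5.3671*j^5 - 3.3111*j^4 + 12.9022*j^3 - 4.4303*j^2 - 6.5285*j + 17.688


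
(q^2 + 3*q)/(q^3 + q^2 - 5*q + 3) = q/(q^2 - 2*q + 1)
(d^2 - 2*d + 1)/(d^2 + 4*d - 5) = (d - 1)/(d + 5)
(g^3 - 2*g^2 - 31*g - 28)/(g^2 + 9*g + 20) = (g^2 - 6*g - 7)/(g + 5)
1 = 1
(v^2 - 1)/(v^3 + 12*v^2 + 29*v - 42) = (v + 1)/(v^2 + 13*v + 42)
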